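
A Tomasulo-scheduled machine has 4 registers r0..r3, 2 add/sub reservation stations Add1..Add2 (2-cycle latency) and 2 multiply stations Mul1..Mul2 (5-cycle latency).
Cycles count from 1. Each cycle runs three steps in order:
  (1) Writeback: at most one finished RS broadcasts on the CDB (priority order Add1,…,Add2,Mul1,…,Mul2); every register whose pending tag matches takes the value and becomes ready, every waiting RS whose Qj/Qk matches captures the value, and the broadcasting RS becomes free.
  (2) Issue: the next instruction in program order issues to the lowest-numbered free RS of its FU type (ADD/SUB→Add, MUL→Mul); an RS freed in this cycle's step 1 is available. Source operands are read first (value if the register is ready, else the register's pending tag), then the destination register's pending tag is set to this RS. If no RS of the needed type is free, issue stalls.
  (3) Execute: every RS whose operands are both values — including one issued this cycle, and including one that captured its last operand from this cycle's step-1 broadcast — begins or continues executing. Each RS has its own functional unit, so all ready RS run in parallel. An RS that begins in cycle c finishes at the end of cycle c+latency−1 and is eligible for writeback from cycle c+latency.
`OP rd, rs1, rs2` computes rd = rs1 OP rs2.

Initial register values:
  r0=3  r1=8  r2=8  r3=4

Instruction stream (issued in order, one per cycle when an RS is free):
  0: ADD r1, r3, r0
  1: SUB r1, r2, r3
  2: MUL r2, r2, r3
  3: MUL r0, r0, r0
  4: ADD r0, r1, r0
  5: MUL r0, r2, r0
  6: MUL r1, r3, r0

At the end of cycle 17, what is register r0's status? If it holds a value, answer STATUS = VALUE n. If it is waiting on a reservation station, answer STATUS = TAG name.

cycle 1: issue ADD r1<-Add1 // r0:3,r1:Add1,r2:8,r3:4
cycle 2: issue SUB r1<-Add2 // r0:3,r1:Add2,r2:8,r3:4
cycle 3: CDB Add1=7; issue MUL r2<-Mul1 // r0:3,r1:Add2,r2:Mul1,r3:4
cycle 4: CDB Add2=4; issue MUL r0<-Mul2 // r0:Mul2,r1:4,r2:Mul1,r3:4
cycle 5: issue ADD r0<-Add1 // r0:Add1,r1:4,r2:Mul1,r3:4
cycle 6: stall // r0:Add1,r1:4,r2:Mul1,r3:4
cycle 7: stall // r0:Add1,r1:4,r2:Mul1,r3:4
cycle 8: CDB Mul1=32; issue MUL r0<-Mul1 // r0:Mul1,r1:4,r2:32,r3:4
cycle 9: CDB Mul2=9; issue MUL r1<-Mul2 // r0:Mul1,r1:Mul2,r2:32,r3:4
cycle 10: - // r0:Mul1,r1:Mul2,r2:32,r3:4
cycle 11: CDB Add1=13 // r0:Mul1,r1:Mul2,r2:32,r3:4
cycle 12: - // r0:Mul1,r1:Mul2,r2:32,r3:4
cycle 13: - // r0:Mul1,r1:Mul2,r2:32,r3:4
cycle 14: - // r0:Mul1,r1:Mul2,r2:32,r3:4
cycle 15: - // r0:Mul1,r1:Mul2,r2:32,r3:4
cycle 16: CDB Mul1=416 // r0:416,r1:Mul2,r2:32,r3:4
cycle 17: - // r0:416,r1:Mul2,r2:32,r3:4

STATUS = VALUE 416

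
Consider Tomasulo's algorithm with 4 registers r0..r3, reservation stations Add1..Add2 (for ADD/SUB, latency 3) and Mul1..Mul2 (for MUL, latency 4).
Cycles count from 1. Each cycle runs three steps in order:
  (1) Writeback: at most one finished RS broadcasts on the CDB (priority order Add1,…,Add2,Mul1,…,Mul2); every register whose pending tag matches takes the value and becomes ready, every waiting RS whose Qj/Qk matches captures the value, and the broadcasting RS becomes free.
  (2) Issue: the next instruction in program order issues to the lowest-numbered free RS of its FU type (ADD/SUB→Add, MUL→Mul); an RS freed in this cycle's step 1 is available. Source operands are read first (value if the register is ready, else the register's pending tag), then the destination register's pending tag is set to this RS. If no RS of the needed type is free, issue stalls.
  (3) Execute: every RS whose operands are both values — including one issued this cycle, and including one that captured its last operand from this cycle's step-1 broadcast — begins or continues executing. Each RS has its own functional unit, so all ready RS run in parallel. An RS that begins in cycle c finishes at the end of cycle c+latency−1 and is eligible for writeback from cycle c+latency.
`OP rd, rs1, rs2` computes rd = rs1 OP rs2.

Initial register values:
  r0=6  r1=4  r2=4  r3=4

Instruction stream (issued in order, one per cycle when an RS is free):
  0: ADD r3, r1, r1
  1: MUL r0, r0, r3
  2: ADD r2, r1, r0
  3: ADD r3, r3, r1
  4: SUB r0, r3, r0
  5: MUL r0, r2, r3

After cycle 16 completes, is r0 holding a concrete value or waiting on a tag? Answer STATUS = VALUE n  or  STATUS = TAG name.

c1: issue ADD r3<-Add1 | r0:6,r1:4,r2:4,r3:Add1
c2: issue MUL r0<-Mul1 | r0:Mul1,r1:4,r2:4,r3:Add1
c3: issue ADD r2<-Add2 | r0:Mul1,r1:4,r2:Add2,r3:Add1
c4: CDB Add1=8; issue ADD r3<-Add1 | r0:Mul1,r1:4,r2:Add2,r3:Add1
c5: stall | r0:Mul1,r1:4,r2:Add2,r3:Add1
c6: stall | r0:Mul1,r1:4,r2:Add2,r3:Add1
c7: CDB Add1=12; issue SUB r0<-Add1 | r0:Add1,r1:4,r2:Add2,r3:12
c8: CDB Mul1=48; issue MUL r0<-Mul1 | r0:Mul1,r1:4,r2:Add2,r3:12
c9: - | r0:Mul1,r1:4,r2:Add2,r3:12
c10: - | r0:Mul1,r1:4,r2:Add2,r3:12
c11: CDB Add1=-36 | r0:Mul1,r1:4,r2:Add2,r3:12
c12: CDB Add2=52 | r0:Mul1,r1:4,r2:52,r3:12
c13: - | r0:Mul1,r1:4,r2:52,r3:12
c14: - | r0:Mul1,r1:4,r2:52,r3:12
c15: - | r0:Mul1,r1:4,r2:52,r3:12
c16: CDB Mul1=624 | r0:624,r1:4,r2:52,r3:12

STATUS = VALUE 624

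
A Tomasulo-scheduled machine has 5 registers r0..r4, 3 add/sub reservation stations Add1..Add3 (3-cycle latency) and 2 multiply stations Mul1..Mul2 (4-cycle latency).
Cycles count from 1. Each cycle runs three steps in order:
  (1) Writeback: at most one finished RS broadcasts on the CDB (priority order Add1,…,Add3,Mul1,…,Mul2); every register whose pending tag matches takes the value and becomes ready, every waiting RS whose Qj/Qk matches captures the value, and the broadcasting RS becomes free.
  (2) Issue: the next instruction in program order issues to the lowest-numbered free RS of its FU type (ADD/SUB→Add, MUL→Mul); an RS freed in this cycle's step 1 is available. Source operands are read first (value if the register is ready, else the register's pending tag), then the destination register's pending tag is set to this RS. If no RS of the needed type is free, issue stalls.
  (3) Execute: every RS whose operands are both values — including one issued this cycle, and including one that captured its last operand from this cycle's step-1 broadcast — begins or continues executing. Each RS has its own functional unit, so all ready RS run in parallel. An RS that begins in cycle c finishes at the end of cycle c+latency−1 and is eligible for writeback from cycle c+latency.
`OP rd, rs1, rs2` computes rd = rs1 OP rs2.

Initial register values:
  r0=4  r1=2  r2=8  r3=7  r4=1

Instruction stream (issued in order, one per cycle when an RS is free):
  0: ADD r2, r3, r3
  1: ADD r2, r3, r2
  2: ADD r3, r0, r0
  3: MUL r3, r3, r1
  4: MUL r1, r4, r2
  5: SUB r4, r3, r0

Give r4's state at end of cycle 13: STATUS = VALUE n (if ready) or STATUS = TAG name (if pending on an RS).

STATUS = VALUE 12

cycle 1: issue ADD r2<-Add1 // r0:4,r1:2,r2:Add1,r3:7,r4:1
cycle 2: issue ADD r2<-Add2 // r0:4,r1:2,r2:Add2,r3:7,r4:1
cycle 3: issue ADD r3<-Add3 // r0:4,r1:2,r2:Add2,r3:Add3,r4:1
cycle 4: CDB Add1=14; issue MUL r3<-Mul1 // r0:4,r1:2,r2:Add2,r3:Mul1,r4:1
cycle 5: issue MUL r1<-Mul2 // r0:4,r1:Mul2,r2:Add2,r3:Mul1,r4:1
cycle 6: CDB Add3=8; issue SUB r4<-Add1 // r0:4,r1:Mul2,r2:Add2,r3:Mul1,r4:Add1
cycle 7: CDB Add2=21 // r0:4,r1:Mul2,r2:21,r3:Mul1,r4:Add1
cycle 8: - // r0:4,r1:Mul2,r2:21,r3:Mul1,r4:Add1
cycle 9: - // r0:4,r1:Mul2,r2:21,r3:Mul1,r4:Add1
cycle 10: CDB Mul1=16 // r0:4,r1:Mul2,r2:21,r3:16,r4:Add1
cycle 11: CDB Mul2=21 // r0:4,r1:21,r2:21,r3:16,r4:Add1
cycle 12: - // r0:4,r1:21,r2:21,r3:16,r4:Add1
cycle 13: CDB Add1=12 // r0:4,r1:21,r2:21,r3:16,r4:12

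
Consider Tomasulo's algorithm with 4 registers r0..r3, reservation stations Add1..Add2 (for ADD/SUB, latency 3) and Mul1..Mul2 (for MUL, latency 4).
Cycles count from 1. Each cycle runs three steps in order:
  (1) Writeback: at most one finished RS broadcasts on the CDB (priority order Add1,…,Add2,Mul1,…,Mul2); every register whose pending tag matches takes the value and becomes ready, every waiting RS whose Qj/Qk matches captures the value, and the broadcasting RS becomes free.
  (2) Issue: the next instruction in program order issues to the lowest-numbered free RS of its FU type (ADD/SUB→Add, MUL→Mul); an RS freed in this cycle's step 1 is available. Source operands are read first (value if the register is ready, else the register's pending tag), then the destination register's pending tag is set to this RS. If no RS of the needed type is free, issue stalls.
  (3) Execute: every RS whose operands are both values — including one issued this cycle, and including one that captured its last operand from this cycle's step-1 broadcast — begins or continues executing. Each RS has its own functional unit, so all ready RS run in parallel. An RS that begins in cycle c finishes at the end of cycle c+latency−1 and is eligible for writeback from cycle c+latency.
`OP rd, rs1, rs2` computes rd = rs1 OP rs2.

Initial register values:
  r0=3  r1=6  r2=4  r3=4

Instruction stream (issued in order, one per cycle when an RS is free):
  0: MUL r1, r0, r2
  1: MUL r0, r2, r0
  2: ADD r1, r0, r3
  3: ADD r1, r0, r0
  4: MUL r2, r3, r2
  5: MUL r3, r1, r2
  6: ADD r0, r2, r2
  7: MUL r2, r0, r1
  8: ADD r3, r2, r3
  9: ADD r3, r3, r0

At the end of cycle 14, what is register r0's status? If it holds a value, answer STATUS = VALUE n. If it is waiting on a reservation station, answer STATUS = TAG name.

  c1: issue MUL r1<-Mul1  regs: r0:3,r1:Mul1,r2:4,r3:4
  c2: issue MUL r0<-Mul2  regs: r0:Mul2,r1:Mul1,r2:4,r3:4
  c3: issue ADD r1<-Add1  regs: r0:Mul2,r1:Add1,r2:4,r3:4
  c4: issue ADD r1<-Add2  regs: r0:Mul2,r1:Add2,r2:4,r3:4
  c5: CDB Mul1=12; issue MUL r2<-Mul1  regs: r0:Mul2,r1:Add2,r2:Mul1,r3:4
  c6: CDB Mul2=12; issue MUL r3<-Mul2  regs: r0:12,r1:Add2,r2:Mul1,r3:Mul2
  c7: stall  regs: r0:12,r1:Add2,r2:Mul1,r3:Mul2
  c8: stall  regs: r0:12,r1:Add2,r2:Mul1,r3:Mul2
  c9: CDB Add1=16; issue ADD r0<-Add1  regs: r0:Add1,r1:Add2,r2:Mul1,r3:Mul2
  c10: CDB Add2=24; stall  regs: r0:Add1,r1:24,r2:Mul1,r3:Mul2
  c11: CDB Mul1=16; issue MUL r2<-Mul1  regs: r0:Add1,r1:24,r2:Mul1,r3:Mul2
  c12: issue ADD r3<-Add2  regs: r0:Add1,r1:24,r2:Mul1,r3:Add2
  c13: stall  regs: r0:Add1,r1:24,r2:Mul1,r3:Add2
  c14: CDB Add1=32; issue ADD r3<-Add1  regs: r0:32,r1:24,r2:Mul1,r3:Add1

STATUS = VALUE 32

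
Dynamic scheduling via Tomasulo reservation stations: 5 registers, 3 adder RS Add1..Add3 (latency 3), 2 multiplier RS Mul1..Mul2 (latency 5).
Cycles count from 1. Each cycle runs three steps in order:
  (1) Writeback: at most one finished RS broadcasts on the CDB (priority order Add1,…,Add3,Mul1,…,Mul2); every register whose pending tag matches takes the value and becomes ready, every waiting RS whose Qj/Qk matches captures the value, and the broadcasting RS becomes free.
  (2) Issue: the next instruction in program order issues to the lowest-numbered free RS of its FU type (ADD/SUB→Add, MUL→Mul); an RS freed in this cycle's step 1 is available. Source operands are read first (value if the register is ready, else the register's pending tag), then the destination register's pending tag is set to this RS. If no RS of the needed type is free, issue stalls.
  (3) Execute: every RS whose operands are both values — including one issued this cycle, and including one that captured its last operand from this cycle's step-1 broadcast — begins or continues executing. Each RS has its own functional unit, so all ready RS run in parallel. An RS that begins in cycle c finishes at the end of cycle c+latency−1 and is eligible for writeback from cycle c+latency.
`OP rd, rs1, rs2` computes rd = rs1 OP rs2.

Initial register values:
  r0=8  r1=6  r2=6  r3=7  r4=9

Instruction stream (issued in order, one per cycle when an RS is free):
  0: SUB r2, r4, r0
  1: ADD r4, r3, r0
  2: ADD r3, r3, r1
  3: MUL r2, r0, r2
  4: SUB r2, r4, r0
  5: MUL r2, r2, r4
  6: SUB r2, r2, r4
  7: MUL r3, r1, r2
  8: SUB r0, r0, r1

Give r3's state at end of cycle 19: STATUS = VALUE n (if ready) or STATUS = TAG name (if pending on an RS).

  c1: issue SUB r2<-Add1  regs: r0:8,r1:6,r2:Add1,r3:7,r4:9
  c2: issue ADD r4<-Add2  regs: r0:8,r1:6,r2:Add1,r3:7,r4:Add2
  c3: issue ADD r3<-Add3  regs: r0:8,r1:6,r2:Add1,r3:Add3,r4:Add2
  c4: CDB Add1=1; issue MUL r2<-Mul1  regs: r0:8,r1:6,r2:Mul1,r3:Add3,r4:Add2
  c5: CDB Add2=15; issue SUB r2<-Add1  regs: r0:8,r1:6,r2:Add1,r3:Add3,r4:15
  c6: CDB Add3=13; issue MUL r2<-Mul2  regs: r0:8,r1:6,r2:Mul2,r3:13,r4:15
  c7: issue SUB r2<-Add2  regs: r0:8,r1:6,r2:Add2,r3:13,r4:15
  c8: CDB Add1=7; stall  regs: r0:8,r1:6,r2:Add2,r3:13,r4:15
  c9: CDB Mul1=8; issue MUL r3<-Mul1  regs: r0:8,r1:6,r2:Add2,r3:Mul1,r4:15
  c10: issue SUB r0<-Add1  regs: r0:Add1,r1:6,r2:Add2,r3:Mul1,r4:15
  c11: -  regs: r0:Add1,r1:6,r2:Add2,r3:Mul1,r4:15
  c12: -  regs: r0:Add1,r1:6,r2:Add2,r3:Mul1,r4:15
  c13: CDB Add1=2  regs: r0:2,r1:6,r2:Add2,r3:Mul1,r4:15
  c14: CDB Mul2=105  regs: r0:2,r1:6,r2:Add2,r3:Mul1,r4:15
  c15: -  regs: r0:2,r1:6,r2:Add2,r3:Mul1,r4:15
  c16: -  regs: r0:2,r1:6,r2:Add2,r3:Mul1,r4:15
  c17: CDB Add2=90  regs: r0:2,r1:6,r2:90,r3:Mul1,r4:15
  c18: -  regs: r0:2,r1:6,r2:90,r3:Mul1,r4:15
  c19: -  regs: r0:2,r1:6,r2:90,r3:Mul1,r4:15

STATUS = TAG Mul1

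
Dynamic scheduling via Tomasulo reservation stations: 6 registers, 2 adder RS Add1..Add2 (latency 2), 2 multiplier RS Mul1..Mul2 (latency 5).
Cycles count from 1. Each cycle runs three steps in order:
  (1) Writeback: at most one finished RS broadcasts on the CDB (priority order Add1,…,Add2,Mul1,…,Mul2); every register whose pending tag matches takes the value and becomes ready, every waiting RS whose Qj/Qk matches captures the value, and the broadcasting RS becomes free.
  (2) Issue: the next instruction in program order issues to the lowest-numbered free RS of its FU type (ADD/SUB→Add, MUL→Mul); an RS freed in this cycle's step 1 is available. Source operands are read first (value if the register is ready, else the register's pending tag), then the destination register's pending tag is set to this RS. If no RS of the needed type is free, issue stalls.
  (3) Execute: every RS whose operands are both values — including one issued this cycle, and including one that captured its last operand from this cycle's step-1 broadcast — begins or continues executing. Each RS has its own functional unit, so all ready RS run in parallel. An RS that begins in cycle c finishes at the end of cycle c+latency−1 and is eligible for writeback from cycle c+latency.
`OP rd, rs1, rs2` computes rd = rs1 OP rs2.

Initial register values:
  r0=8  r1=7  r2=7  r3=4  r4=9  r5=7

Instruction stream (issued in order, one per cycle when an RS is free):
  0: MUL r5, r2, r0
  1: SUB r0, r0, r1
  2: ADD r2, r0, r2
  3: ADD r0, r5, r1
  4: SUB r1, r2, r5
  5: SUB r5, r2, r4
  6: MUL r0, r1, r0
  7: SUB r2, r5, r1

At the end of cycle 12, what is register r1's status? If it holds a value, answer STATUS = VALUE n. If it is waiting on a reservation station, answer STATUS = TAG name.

STATUS = VALUE -48

c1: issue MUL r5<-Mul1 | r0:8,r1:7,r2:7,r3:4,r4:9,r5:Mul1
c2: issue SUB r0<-Add1 | r0:Add1,r1:7,r2:7,r3:4,r4:9,r5:Mul1
c3: issue ADD r2<-Add2 | r0:Add1,r1:7,r2:Add2,r3:4,r4:9,r5:Mul1
c4: CDB Add1=1; issue ADD r0<-Add1 | r0:Add1,r1:7,r2:Add2,r3:4,r4:9,r5:Mul1
c5: stall | r0:Add1,r1:7,r2:Add2,r3:4,r4:9,r5:Mul1
c6: CDB Add2=8; issue SUB r1<-Add2 | r0:Add1,r1:Add2,r2:8,r3:4,r4:9,r5:Mul1
c7: CDB Mul1=56; stall | r0:Add1,r1:Add2,r2:8,r3:4,r4:9,r5:56
c8: stall | r0:Add1,r1:Add2,r2:8,r3:4,r4:9,r5:56
c9: CDB Add1=63; issue SUB r5<-Add1 | r0:63,r1:Add2,r2:8,r3:4,r4:9,r5:Add1
c10: CDB Add2=-48; issue MUL r0<-Mul1 | r0:Mul1,r1:-48,r2:8,r3:4,r4:9,r5:Add1
c11: CDB Add1=-1; issue SUB r2<-Add1 | r0:Mul1,r1:-48,r2:Add1,r3:4,r4:9,r5:-1
c12: - | r0:Mul1,r1:-48,r2:Add1,r3:4,r4:9,r5:-1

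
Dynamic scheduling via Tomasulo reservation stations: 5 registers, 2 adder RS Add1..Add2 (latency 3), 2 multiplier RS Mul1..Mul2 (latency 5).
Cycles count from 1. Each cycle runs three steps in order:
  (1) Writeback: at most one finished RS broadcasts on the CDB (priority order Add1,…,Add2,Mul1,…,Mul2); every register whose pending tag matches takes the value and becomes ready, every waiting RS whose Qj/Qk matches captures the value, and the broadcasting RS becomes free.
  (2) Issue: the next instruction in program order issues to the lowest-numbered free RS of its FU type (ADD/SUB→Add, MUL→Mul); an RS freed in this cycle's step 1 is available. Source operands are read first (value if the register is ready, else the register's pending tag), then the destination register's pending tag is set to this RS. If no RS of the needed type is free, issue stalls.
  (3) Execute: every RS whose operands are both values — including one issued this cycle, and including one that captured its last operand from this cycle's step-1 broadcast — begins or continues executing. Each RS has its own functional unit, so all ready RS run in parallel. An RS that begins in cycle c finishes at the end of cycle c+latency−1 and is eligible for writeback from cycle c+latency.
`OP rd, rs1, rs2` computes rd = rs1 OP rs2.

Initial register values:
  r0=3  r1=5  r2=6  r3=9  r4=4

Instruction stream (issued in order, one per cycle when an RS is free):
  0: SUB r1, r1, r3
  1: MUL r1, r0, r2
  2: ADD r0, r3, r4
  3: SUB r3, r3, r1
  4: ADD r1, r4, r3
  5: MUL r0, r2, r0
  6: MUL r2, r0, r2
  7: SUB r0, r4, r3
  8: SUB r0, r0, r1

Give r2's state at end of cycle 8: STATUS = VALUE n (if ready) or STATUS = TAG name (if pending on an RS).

c1: issue SUB r1<-Add1 | r0:3,r1:Add1,r2:6,r3:9,r4:4
c2: issue MUL r1<-Mul1 | r0:3,r1:Mul1,r2:6,r3:9,r4:4
c3: issue ADD r0<-Add2 | r0:Add2,r1:Mul1,r2:6,r3:9,r4:4
c4: CDB Add1=-4; issue SUB r3<-Add1 | r0:Add2,r1:Mul1,r2:6,r3:Add1,r4:4
c5: stall | r0:Add2,r1:Mul1,r2:6,r3:Add1,r4:4
c6: CDB Add2=13; issue ADD r1<-Add2 | r0:13,r1:Add2,r2:6,r3:Add1,r4:4
c7: CDB Mul1=18; issue MUL r0<-Mul1 | r0:Mul1,r1:Add2,r2:6,r3:Add1,r4:4
c8: issue MUL r2<-Mul2 | r0:Mul1,r1:Add2,r2:Mul2,r3:Add1,r4:4

STATUS = TAG Mul2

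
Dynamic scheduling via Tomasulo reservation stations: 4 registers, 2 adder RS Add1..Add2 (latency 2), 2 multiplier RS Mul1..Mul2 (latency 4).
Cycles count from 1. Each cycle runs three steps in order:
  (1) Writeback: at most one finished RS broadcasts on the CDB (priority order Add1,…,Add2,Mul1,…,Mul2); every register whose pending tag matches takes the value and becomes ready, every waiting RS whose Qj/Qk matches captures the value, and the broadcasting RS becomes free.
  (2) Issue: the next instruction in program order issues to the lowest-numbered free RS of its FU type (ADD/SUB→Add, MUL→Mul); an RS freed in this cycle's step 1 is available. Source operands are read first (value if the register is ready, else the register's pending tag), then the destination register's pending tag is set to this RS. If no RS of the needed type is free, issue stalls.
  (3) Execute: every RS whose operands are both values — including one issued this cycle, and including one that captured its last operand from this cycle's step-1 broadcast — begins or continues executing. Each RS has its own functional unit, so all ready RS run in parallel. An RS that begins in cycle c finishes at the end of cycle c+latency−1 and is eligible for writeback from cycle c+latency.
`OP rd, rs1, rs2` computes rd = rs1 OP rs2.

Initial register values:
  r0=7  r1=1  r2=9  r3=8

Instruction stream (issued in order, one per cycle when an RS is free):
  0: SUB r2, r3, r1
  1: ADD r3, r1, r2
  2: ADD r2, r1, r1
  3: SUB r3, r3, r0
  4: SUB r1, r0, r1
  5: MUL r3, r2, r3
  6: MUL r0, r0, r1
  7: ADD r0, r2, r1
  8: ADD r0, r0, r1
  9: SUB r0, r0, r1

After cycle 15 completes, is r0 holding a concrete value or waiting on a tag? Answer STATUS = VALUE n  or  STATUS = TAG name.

STATUS = VALUE 8

  c1: issue SUB r2<-Add1  regs: r0:7,r1:1,r2:Add1,r3:8
  c2: issue ADD r3<-Add2  regs: r0:7,r1:1,r2:Add1,r3:Add2
  c3: CDB Add1=7; issue ADD r2<-Add1  regs: r0:7,r1:1,r2:Add1,r3:Add2
  c4: stall  regs: r0:7,r1:1,r2:Add1,r3:Add2
  c5: CDB Add1=2; issue SUB r3<-Add1  regs: r0:7,r1:1,r2:2,r3:Add1
  c6: CDB Add2=8; issue SUB r1<-Add2  regs: r0:7,r1:Add2,r2:2,r3:Add1
  c7: issue MUL r3<-Mul1  regs: r0:7,r1:Add2,r2:2,r3:Mul1
  c8: CDB Add1=1; issue MUL r0<-Mul2  regs: r0:Mul2,r1:Add2,r2:2,r3:Mul1
  c9: CDB Add2=6; issue ADD r0<-Add1  regs: r0:Add1,r1:6,r2:2,r3:Mul1
  c10: issue ADD r0<-Add2  regs: r0:Add2,r1:6,r2:2,r3:Mul1
  c11: CDB Add1=8; issue SUB r0<-Add1  regs: r0:Add1,r1:6,r2:2,r3:Mul1
  c12: CDB Mul1=2  regs: r0:Add1,r1:6,r2:2,r3:2
  c13: CDB Add2=14  regs: r0:Add1,r1:6,r2:2,r3:2
  c14: CDB Mul2=42  regs: r0:Add1,r1:6,r2:2,r3:2
  c15: CDB Add1=8  regs: r0:8,r1:6,r2:2,r3:2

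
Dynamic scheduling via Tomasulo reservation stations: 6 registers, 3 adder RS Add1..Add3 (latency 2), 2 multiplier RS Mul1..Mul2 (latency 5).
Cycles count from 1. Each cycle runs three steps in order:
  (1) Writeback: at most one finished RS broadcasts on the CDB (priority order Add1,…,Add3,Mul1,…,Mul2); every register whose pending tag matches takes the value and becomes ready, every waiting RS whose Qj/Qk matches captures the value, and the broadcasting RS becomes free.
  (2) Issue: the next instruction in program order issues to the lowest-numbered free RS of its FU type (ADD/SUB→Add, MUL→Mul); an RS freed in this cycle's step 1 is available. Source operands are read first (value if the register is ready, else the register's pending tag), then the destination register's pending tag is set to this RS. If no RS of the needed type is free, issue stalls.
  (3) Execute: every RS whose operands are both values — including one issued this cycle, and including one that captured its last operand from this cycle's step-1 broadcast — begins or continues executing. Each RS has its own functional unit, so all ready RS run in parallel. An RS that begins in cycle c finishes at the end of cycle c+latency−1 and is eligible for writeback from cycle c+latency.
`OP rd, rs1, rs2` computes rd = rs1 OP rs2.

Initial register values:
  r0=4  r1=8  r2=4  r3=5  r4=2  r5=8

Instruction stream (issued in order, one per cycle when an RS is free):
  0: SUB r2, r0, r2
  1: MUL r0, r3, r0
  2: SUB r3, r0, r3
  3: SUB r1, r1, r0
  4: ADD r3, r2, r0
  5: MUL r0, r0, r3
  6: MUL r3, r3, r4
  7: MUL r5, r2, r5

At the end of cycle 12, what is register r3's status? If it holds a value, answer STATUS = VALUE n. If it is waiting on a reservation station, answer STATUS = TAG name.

STATUS = TAG Mul1

cycle 1: issue SUB r2<-Add1 // r0:4,r1:8,r2:Add1,r3:5,r4:2,r5:8
cycle 2: issue MUL r0<-Mul1 // r0:Mul1,r1:8,r2:Add1,r3:5,r4:2,r5:8
cycle 3: CDB Add1=0; issue SUB r3<-Add1 // r0:Mul1,r1:8,r2:0,r3:Add1,r4:2,r5:8
cycle 4: issue SUB r1<-Add2 // r0:Mul1,r1:Add2,r2:0,r3:Add1,r4:2,r5:8
cycle 5: issue ADD r3<-Add3 // r0:Mul1,r1:Add2,r2:0,r3:Add3,r4:2,r5:8
cycle 6: issue MUL r0<-Mul2 // r0:Mul2,r1:Add2,r2:0,r3:Add3,r4:2,r5:8
cycle 7: CDB Mul1=20; issue MUL r3<-Mul1 // r0:Mul2,r1:Add2,r2:0,r3:Mul1,r4:2,r5:8
cycle 8: stall // r0:Mul2,r1:Add2,r2:0,r3:Mul1,r4:2,r5:8
cycle 9: CDB Add1=15; stall // r0:Mul2,r1:Add2,r2:0,r3:Mul1,r4:2,r5:8
cycle 10: CDB Add2=-12; stall // r0:Mul2,r1:-12,r2:0,r3:Mul1,r4:2,r5:8
cycle 11: CDB Add3=20; stall // r0:Mul2,r1:-12,r2:0,r3:Mul1,r4:2,r5:8
cycle 12: stall // r0:Mul2,r1:-12,r2:0,r3:Mul1,r4:2,r5:8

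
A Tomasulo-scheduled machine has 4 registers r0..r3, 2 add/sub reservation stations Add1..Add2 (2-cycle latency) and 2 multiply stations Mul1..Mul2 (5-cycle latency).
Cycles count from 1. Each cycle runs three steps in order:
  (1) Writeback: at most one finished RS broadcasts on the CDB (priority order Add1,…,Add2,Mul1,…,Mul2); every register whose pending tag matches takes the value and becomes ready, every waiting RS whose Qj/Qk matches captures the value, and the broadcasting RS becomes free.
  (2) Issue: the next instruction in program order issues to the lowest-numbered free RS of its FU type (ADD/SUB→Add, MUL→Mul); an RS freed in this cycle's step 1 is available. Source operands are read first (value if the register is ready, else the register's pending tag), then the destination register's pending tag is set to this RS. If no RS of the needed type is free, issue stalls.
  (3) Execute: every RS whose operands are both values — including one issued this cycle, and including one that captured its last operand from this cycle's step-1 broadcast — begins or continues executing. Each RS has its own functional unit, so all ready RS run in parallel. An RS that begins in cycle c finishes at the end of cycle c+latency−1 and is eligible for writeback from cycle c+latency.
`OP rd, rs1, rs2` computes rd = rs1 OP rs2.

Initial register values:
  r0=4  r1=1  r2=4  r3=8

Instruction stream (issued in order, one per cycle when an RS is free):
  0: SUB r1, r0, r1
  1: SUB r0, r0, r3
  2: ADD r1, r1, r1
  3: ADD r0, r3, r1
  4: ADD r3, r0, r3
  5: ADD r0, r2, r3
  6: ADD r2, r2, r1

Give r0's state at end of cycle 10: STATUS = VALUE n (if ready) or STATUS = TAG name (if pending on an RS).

  c1: issue SUB r1<-Add1  regs: r0:4,r1:Add1,r2:4,r3:8
  c2: issue SUB r0<-Add2  regs: r0:Add2,r1:Add1,r2:4,r3:8
  c3: CDB Add1=3; issue ADD r1<-Add1  regs: r0:Add2,r1:Add1,r2:4,r3:8
  c4: CDB Add2=-4; issue ADD r0<-Add2  regs: r0:Add2,r1:Add1,r2:4,r3:8
  c5: CDB Add1=6; issue ADD r3<-Add1  regs: r0:Add2,r1:6,r2:4,r3:Add1
  c6: stall  regs: r0:Add2,r1:6,r2:4,r3:Add1
  c7: CDB Add2=14; issue ADD r0<-Add2  regs: r0:Add2,r1:6,r2:4,r3:Add1
  c8: stall  regs: r0:Add2,r1:6,r2:4,r3:Add1
  c9: CDB Add1=22; issue ADD r2<-Add1  regs: r0:Add2,r1:6,r2:Add1,r3:22
  c10: -  regs: r0:Add2,r1:6,r2:Add1,r3:22

STATUS = TAG Add2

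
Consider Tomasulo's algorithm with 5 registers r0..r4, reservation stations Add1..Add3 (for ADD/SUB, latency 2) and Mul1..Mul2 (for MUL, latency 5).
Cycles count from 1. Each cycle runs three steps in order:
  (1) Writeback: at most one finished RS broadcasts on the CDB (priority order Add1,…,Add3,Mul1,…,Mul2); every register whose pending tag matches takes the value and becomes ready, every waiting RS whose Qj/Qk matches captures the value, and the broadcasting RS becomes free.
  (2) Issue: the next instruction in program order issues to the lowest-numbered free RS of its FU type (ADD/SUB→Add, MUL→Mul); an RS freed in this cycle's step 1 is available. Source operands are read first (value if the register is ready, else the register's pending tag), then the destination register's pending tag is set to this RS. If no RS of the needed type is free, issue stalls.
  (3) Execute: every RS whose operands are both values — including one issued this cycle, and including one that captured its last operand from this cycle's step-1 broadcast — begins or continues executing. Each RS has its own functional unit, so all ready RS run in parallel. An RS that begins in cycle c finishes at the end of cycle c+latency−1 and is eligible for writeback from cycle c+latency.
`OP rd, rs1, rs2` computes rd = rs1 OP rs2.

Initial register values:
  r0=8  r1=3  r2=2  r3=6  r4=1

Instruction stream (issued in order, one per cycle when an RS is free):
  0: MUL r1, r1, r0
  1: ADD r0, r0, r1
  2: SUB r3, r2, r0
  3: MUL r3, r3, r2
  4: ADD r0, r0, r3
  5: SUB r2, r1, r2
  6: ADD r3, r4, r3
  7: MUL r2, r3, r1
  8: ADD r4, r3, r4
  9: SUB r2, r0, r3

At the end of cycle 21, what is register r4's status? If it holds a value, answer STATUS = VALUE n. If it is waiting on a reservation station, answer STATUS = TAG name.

cycle 1: issue MUL r1<-Mul1 // r0:8,r1:Mul1,r2:2,r3:6,r4:1
cycle 2: issue ADD r0<-Add1 // r0:Add1,r1:Mul1,r2:2,r3:6,r4:1
cycle 3: issue SUB r3<-Add2 // r0:Add1,r1:Mul1,r2:2,r3:Add2,r4:1
cycle 4: issue MUL r3<-Mul2 // r0:Add1,r1:Mul1,r2:2,r3:Mul2,r4:1
cycle 5: issue ADD r0<-Add3 // r0:Add3,r1:Mul1,r2:2,r3:Mul2,r4:1
cycle 6: CDB Mul1=24; stall // r0:Add3,r1:24,r2:2,r3:Mul2,r4:1
cycle 7: stall // r0:Add3,r1:24,r2:2,r3:Mul2,r4:1
cycle 8: CDB Add1=32; issue SUB r2<-Add1 // r0:Add3,r1:24,r2:Add1,r3:Mul2,r4:1
cycle 9: stall // r0:Add3,r1:24,r2:Add1,r3:Mul2,r4:1
cycle 10: CDB Add1=22; issue ADD r3<-Add1 // r0:Add3,r1:24,r2:22,r3:Add1,r4:1
cycle 11: CDB Add2=-30; issue MUL r2<-Mul1 // r0:Add3,r1:24,r2:Mul1,r3:Add1,r4:1
cycle 12: issue ADD r4<-Add2 // r0:Add3,r1:24,r2:Mul1,r3:Add1,r4:Add2
cycle 13: stall // r0:Add3,r1:24,r2:Mul1,r3:Add1,r4:Add2
cycle 14: stall // r0:Add3,r1:24,r2:Mul1,r3:Add1,r4:Add2
cycle 15: stall // r0:Add3,r1:24,r2:Mul1,r3:Add1,r4:Add2
cycle 16: CDB Mul2=-60; stall // r0:Add3,r1:24,r2:Mul1,r3:Add1,r4:Add2
cycle 17: stall // r0:Add3,r1:24,r2:Mul1,r3:Add1,r4:Add2
cycle 18: CDB Add1=-59; issue SUB r2<-Add1 // r0:Add3,r1:24,r2:Add1,r3:-59,r4:Add2
cycle 19: CDB Add3=-28 // r0:-28,r1:24,r2:Add1,r3:-59,r4:Add2
cycle 20: CDB Add2=-58 // r0:-28,r1:24,r2:Add1,r3:-59,r4:-58
cycle 21: CDB Add1=31 // r0:-28,r1:24,r2:31,r3:-59,r4:-58

STATUS = VALUE -58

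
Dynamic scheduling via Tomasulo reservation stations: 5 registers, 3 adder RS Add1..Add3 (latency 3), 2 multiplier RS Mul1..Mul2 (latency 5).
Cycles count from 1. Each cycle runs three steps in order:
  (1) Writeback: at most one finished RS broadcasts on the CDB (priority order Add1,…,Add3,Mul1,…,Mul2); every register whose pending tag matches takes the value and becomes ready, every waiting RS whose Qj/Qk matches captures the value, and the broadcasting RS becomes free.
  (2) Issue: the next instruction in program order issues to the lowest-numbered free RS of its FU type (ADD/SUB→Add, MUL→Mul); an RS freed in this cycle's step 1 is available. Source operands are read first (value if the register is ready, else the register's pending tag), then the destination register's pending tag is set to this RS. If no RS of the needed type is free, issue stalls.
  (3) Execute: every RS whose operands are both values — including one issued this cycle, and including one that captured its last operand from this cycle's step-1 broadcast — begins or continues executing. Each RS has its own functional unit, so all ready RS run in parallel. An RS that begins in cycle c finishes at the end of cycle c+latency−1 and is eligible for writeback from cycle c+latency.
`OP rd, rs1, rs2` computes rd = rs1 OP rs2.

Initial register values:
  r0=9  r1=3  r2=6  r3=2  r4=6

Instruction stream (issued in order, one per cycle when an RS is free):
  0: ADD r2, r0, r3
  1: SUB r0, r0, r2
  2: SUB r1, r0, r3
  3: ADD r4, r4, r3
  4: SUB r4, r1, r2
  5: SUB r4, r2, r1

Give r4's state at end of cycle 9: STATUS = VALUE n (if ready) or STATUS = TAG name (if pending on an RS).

STATUS = TAG Add2

  c1: issue ADD r2<-Add1  regs: r0:9,r1:3,r2:Add1,r3:2,r4:6
  c2: issue SUB r0<-Add2  regs: r0:Add2,r1:3,r2:Add1,r3:2,r4:6
  c3: issue SUB r1<-Add3  regs: r0:Add2,r1:Add3,r2:Add1,r3:2,r4:6
  c4: CDB Add1=11; issue ADD r4<-Add1  regs: r0:Add2,r1:Add3,r2:11,r3:2,r4:Add1
  c5: stall  regs: r0:Add2,r1:Add3,r2:11,r3:2,r4:Add1
  c6: stall  regs: r0:Add2,r1:Add3,r2:11,r3:2,r4:Add1
  c7: CDB Add1=8; issue SUB r4<-Add1  regs: r0:Add2,r1:Add3,r2:11,r3:2,r4:Add1
  c8: CDB Add2=-2; issue SUB r4<-Add2  regs: r0:-2,r1:Add3,r2:11,r3:2,r4:Add2
  c9: -  regs: r0:-2,r1:Add3,r2:11,r3:2,r4:Add2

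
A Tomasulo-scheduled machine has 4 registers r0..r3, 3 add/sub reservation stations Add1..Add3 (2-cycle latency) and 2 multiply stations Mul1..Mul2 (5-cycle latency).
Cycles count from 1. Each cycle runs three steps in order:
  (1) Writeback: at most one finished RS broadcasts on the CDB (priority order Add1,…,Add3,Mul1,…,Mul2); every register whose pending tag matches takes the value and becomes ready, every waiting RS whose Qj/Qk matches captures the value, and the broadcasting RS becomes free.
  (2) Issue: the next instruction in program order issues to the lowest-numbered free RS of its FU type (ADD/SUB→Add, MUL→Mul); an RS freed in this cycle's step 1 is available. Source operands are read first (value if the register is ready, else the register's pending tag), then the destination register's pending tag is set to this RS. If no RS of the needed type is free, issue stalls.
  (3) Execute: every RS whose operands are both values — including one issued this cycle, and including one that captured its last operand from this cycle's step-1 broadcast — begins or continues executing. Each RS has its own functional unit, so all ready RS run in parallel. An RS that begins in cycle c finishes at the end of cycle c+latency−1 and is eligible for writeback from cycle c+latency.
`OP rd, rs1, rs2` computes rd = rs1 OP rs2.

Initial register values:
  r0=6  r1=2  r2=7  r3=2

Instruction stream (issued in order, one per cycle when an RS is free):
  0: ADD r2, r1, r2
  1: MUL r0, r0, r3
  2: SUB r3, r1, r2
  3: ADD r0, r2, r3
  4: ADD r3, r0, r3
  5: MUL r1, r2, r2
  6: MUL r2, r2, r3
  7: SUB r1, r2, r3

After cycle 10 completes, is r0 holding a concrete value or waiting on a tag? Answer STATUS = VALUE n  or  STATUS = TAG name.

c1: issue ADD r2<-Add1 | r0:6,r1:2,r2:Add1,r3:2
c2: issue MUL r0<-Mul1 | r0:Mul1,r1:2,r2:Add1,r3:2
c3: CDB Add1=9; issue SUB r3<-Add1 | r0:Mul1,r1:2,r2:9,r3:Add1
c4: issue ADD r0<-Add2 | r0:Add2,r1:2,r2:9,r3:Add1
c5: CDB Add1=-7; issue ADD r3<-Add1 | r0:Add2,r1:2,r2:9,r3:Add1
c6: issue MUL r1<-Mul2 | r0:Add2,r1:Mul2,r2:9,r3:Add1
c7: CDB Add2=2; stall | r0:2,r1:Mul2,r2:9,r3:Add1
c8: CDB Mul1=12; issue MUL r2<-Mul1 | r0:2,r1:Mul2,r2:Mul1,r3:Add1
c9: CDB Add1=-5; issue SUB r1<-Add1 | r0:2,r1:Add1,r2:Mul1,r3:-5
c10: - | r0:2,r1:Add1,r2:Mul1,r3:-5

STATUS = VALUE 2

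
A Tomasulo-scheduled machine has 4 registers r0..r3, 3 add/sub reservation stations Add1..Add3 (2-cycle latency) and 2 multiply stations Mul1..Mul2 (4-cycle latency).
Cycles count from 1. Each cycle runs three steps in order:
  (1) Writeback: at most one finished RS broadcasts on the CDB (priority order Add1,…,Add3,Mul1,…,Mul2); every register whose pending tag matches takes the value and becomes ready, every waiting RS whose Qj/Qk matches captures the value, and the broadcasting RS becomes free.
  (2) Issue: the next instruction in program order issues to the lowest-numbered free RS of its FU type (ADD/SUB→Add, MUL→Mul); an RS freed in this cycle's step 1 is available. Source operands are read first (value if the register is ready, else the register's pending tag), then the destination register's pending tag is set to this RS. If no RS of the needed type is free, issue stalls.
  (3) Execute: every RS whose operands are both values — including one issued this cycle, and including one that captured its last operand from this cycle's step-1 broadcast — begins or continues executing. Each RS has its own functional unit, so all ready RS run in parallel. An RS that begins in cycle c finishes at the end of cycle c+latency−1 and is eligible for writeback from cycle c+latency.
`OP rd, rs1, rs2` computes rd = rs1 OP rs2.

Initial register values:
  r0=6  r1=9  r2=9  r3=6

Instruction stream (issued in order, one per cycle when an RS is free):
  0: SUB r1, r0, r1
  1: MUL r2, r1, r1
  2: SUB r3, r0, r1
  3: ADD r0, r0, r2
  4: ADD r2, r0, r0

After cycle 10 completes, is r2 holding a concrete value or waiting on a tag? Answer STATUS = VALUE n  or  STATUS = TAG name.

STATUS = TAG Add1

  c1: issue SUB r1<-Add1  regs: r0:6,r1:Add1,r2:9,r3:6
  c2: issue MUL r2<-Mul1  regs: r0:6,r1:Add1,r2:Mul1,r3:6
  c3: CDB Add1=-3; issue SUB r3<-Add1  regs: r0:6,r1:-3,r2:Mul1,r3:Add1
  c4: issue ADD r0<-Add2  regs: r0:Add2,r1:-3,r2:Mul1,r3:Add1
  c5: CDB Add1=9; issue ADD r2<-Add1  regs: r0:Add2,r1:-3,r2:Add1,r3:9
  c6: -  regs: r0:Add2,r1:-3,r2:Add1,r3:9
  c7: CDB Mul1=9  regs: r0:Add2,r1:-3,r2:Add1,r3:9
  c8: -  regs: r0:Add2,r1:-3,r2:Add1,r3:9
  c9: CDB Add2=15  regs: r0:15,r1:-3,r2:Add1,r3:9
  c10: -  regs: r0:15,r1:-3,r2:Add1,r3:9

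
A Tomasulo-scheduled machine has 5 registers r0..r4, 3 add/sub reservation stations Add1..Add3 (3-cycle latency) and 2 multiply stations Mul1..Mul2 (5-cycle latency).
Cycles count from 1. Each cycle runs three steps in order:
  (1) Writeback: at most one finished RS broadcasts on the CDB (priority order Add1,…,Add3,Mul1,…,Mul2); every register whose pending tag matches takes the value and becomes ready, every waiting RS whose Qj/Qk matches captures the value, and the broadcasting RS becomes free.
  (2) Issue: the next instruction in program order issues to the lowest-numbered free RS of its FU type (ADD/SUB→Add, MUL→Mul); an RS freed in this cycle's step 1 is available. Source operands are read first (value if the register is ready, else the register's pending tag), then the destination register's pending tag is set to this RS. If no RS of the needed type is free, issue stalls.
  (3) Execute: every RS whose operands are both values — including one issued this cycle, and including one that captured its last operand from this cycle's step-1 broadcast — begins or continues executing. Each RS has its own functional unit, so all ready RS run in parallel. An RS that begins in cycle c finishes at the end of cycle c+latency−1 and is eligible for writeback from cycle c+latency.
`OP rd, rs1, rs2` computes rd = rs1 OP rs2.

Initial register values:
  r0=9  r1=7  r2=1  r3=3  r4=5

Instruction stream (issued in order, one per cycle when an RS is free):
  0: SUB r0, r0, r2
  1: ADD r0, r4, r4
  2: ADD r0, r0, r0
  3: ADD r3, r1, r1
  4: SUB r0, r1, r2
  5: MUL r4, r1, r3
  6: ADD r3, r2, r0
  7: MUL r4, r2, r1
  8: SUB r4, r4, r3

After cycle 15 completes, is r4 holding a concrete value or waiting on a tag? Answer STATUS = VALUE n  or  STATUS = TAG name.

STATUS = TAG Add2

cycle 1: issue SUB r0<-Add1 // r0:Add1,r1:7,r2:1,r3:3,r4:5
cycle 2: issue ADD r0<-Add2 // r0:Add2,r1:7,r2:1,r3:3,r4:5
cycle 3: issue ADD r0<-Add3 // r0:Add3,r1:7,r2:1,r3:3,r4:5
cycle 4: CDB Add1=8; issue ADD r3<-Add1 // r0:Add3,r1:7,r2:1,r3:Add1,r4:5
cycle 5: CDB Add2=10; issue SUB r0<-Add2 // r0:Add2,r1:7,r2:1,r3:Add1,r4:5
cycle 6: issue MUL r4<-Mul1 // r0:Add2,r1:7,r2:1,r3:Add1,r4:Mul1
cycle 7: CDB Add1=14; issue ADD r3<-Add1 // r0:Add2,r1:7,r2:1,r3:Add1,r4:Mul1
cycle 8: CDB Add2=6; issue MUL r4<-Mul2 // r0:6,r1:7,r2:1,r3:Add1,r4:Mul2
cycle 9: CDB Add3=20; issue SUB r4<-Add2 // r0:6,r1:7,r2:1,r3:Add1,r4:Add2
cycle 10: - // r0:6,r1:7,r2:1,r3:Add1,r4:Add2
cycle 11: CDB Add1=7 // r0:6,r1:7,r2:1,r3:7,r4:Add2
cycle 12: CDB Mul1=98 // r0:6,r1:7,r2:1,r3:7,r4:Add2
cycle 13: CDB Mul2=7 // r0:6,r1:7,r2:1,r3:7,r4:Add2
cycle 14: - // r0:6,r1:7,r2:1,r3:7,r4:Add2
cycle 15: - // r0:6,r1:7,r2:1,r3:7,r4:Add2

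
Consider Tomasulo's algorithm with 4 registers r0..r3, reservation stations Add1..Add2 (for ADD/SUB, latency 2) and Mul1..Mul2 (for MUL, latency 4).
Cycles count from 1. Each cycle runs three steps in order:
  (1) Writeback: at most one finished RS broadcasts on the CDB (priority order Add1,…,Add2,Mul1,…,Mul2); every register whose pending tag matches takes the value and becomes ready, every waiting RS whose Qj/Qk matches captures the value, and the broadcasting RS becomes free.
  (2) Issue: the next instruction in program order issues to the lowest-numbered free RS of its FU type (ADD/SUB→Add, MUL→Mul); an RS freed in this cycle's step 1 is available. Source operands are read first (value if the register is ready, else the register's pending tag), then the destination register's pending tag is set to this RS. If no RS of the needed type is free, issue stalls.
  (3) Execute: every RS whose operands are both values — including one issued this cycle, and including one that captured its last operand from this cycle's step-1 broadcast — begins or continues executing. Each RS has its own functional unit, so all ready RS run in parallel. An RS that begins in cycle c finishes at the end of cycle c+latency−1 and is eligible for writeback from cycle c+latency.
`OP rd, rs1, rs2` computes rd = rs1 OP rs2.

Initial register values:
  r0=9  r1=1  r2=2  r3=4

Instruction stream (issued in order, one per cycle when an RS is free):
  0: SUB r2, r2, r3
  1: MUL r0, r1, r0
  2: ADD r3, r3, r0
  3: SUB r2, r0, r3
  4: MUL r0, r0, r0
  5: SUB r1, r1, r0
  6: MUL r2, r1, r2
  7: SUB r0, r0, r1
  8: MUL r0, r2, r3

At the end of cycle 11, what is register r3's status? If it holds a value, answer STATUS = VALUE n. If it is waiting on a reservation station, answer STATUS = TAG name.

cycle 1: issue SUB r2<-Add1 // r0:9,r1:1,r2:Add1,r3:4
cycle 2: issue MUL r0<-Mul1 // r0:Mul1,r1:1,r2:Add1,r3:4
cycle 3: CDB Add1=-2; issue ADD r3<-Add1 // r0:Mul1,r1:1,r2:-2,r3:Add1
cycle 4: issue SUB r2<-Add2 // r0:Mul1,r1:1,r2:Add2,r3:Add1
cycle 5: issue MUL r0<-Mul2 // r0:Mul2,r1:1,r2:Add2,r3:Add1
cycle 6: CDB Mul1=9; stall // r0:Mul2,r1:1,r2:Add2,r3:Add1
cycle 7: stall // r0:Mul2,r1:1,r2:Add2,r3:Add1
cycle 8: CDB Add1=13; issue SUB r1<-Add1 // r0:Mul2,r1:Add1,r2:Add2,r3:13
cycle 9: issue MUL r2<-Mul1 // r0:Mul2,r1:Add1,r2:Mul1,r3:13
cycle 10: CDB Add2=-4; issue SUB r0<-Add2 // r0:Add2,r1:Add1,r2:Mul1,r3:13
cycle 11: CDB Mul2=81; issue MUL r0<-Mul2 // r0:Mul2,r1:Add1,r2:Mul1,r3:13

STATUS = VALUE 13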